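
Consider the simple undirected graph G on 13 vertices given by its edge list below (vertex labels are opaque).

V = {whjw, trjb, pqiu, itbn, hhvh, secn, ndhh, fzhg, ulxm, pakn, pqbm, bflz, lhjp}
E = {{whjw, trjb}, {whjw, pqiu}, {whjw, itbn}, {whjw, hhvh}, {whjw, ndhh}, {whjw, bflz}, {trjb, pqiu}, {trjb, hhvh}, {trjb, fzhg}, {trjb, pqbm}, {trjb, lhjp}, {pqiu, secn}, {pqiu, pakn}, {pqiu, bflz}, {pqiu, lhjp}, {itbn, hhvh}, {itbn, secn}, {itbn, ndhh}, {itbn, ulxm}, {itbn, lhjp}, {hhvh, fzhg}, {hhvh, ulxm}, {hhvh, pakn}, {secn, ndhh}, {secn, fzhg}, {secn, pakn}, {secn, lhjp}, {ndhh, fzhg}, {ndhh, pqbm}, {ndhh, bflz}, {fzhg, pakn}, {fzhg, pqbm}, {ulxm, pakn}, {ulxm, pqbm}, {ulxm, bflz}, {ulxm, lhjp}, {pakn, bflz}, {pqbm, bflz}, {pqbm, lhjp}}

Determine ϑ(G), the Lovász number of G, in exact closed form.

sqrt(13)

N(fzhg) = {trjb, hhvh, secn, ndhh, pakn, pqbm}, |N(fzhg)| = 6.
N(secn) = {pqiu, itbn, ndhh, fzhg, pakn, lhjp}, |N(secn)| = 6.
N(lhjp) = {trjb, pqiu, itbn, secn, ulxm, pqbm}, |N(lhjp)| = 6.
N(ulxm) = {itbn, hhvh, pakn, pqbm, bflz, lhjp}, |N(ulxm)| = 6.
deg(v) = 6 for all v (|V|=13); SR(13,6,2,3) — a Paley graph.
A has 3 distinct eigenvalues ≈ [6.0, 1.30278, -2.30278].
Lovász: ϑ = −13(-sqrt(13)/2 - 1/2)/(6+-(-sqrt(13)/2 - 1/2)) = sqrt(13).
Numerically 3.60555128.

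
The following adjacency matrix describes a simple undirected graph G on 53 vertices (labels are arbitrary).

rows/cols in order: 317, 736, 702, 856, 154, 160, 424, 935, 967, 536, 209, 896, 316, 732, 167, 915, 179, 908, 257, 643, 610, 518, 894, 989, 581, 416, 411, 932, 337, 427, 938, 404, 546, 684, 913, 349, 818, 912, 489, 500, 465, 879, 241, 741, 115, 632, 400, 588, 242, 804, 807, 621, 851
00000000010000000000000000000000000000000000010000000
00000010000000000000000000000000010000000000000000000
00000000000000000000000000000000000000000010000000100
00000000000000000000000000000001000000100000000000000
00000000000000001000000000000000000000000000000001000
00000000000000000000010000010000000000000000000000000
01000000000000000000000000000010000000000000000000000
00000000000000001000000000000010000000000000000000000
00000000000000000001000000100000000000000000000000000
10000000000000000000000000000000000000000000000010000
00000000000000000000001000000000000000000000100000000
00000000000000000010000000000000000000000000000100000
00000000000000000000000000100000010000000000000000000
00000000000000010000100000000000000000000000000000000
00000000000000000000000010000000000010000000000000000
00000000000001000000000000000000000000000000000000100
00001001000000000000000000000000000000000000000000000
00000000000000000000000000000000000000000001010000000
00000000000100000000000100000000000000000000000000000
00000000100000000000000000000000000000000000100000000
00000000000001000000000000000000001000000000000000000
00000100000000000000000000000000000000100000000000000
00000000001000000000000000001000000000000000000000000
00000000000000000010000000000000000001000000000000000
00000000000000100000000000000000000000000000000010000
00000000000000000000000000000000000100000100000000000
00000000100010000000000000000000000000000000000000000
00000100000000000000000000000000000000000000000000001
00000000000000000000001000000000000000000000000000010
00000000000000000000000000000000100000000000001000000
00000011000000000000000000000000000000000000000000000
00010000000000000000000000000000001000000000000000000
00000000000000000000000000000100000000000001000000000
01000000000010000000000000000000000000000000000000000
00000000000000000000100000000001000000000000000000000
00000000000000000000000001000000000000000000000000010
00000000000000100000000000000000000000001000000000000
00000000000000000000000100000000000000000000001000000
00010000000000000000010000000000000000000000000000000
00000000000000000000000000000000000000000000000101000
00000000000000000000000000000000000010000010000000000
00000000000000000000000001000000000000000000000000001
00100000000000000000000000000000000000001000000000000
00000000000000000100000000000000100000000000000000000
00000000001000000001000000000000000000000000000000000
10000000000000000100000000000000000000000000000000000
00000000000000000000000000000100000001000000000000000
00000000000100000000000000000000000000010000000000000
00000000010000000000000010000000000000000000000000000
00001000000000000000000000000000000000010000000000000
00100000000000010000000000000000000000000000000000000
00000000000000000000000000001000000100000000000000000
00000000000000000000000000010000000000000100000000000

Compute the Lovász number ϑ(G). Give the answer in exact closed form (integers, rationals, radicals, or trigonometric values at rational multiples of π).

53*cos(pi/53)/(cos(pi/53) + 1)

Vertex 912 has 2 neighbors: 989, 400.
Vertex 967 has 2 neighbors: 643, 411.
N(818) = {167, 465}, |N(818)| = 2.
N(581) = {167, 242}, |N(581)| = 2.
2-regular, N=53; the odd cycle C_{53}.
The 27 distinct eigenvalues: [2.0, 1.986, 1.944, 1.8748, 1.7793, 1.6588, 1.515, 1.35, 1.166, 0.9656, 0.7517, 0.5272, 0.2953, 0.0593, -0.1776, -0.412, -0.6405, -0.8601, -1.0676, -1.2602, -1.435, -1.5897, -1.7221, -1.8303, -1.9128, -1.9685, -1.9965].
λ_max=2, λ_min=-2*cos(pi/53); ϑ = −53·λ_min/(λ_max−λ_min) = 53*cos(pi/53)/(cos(pi/53) + 1).
≈ 26.476709 (to 6 d.p.).
Check 26 ≤ 53*cos(pi/53)/(cos(pi/53) + 1) ≤ 27: both strict.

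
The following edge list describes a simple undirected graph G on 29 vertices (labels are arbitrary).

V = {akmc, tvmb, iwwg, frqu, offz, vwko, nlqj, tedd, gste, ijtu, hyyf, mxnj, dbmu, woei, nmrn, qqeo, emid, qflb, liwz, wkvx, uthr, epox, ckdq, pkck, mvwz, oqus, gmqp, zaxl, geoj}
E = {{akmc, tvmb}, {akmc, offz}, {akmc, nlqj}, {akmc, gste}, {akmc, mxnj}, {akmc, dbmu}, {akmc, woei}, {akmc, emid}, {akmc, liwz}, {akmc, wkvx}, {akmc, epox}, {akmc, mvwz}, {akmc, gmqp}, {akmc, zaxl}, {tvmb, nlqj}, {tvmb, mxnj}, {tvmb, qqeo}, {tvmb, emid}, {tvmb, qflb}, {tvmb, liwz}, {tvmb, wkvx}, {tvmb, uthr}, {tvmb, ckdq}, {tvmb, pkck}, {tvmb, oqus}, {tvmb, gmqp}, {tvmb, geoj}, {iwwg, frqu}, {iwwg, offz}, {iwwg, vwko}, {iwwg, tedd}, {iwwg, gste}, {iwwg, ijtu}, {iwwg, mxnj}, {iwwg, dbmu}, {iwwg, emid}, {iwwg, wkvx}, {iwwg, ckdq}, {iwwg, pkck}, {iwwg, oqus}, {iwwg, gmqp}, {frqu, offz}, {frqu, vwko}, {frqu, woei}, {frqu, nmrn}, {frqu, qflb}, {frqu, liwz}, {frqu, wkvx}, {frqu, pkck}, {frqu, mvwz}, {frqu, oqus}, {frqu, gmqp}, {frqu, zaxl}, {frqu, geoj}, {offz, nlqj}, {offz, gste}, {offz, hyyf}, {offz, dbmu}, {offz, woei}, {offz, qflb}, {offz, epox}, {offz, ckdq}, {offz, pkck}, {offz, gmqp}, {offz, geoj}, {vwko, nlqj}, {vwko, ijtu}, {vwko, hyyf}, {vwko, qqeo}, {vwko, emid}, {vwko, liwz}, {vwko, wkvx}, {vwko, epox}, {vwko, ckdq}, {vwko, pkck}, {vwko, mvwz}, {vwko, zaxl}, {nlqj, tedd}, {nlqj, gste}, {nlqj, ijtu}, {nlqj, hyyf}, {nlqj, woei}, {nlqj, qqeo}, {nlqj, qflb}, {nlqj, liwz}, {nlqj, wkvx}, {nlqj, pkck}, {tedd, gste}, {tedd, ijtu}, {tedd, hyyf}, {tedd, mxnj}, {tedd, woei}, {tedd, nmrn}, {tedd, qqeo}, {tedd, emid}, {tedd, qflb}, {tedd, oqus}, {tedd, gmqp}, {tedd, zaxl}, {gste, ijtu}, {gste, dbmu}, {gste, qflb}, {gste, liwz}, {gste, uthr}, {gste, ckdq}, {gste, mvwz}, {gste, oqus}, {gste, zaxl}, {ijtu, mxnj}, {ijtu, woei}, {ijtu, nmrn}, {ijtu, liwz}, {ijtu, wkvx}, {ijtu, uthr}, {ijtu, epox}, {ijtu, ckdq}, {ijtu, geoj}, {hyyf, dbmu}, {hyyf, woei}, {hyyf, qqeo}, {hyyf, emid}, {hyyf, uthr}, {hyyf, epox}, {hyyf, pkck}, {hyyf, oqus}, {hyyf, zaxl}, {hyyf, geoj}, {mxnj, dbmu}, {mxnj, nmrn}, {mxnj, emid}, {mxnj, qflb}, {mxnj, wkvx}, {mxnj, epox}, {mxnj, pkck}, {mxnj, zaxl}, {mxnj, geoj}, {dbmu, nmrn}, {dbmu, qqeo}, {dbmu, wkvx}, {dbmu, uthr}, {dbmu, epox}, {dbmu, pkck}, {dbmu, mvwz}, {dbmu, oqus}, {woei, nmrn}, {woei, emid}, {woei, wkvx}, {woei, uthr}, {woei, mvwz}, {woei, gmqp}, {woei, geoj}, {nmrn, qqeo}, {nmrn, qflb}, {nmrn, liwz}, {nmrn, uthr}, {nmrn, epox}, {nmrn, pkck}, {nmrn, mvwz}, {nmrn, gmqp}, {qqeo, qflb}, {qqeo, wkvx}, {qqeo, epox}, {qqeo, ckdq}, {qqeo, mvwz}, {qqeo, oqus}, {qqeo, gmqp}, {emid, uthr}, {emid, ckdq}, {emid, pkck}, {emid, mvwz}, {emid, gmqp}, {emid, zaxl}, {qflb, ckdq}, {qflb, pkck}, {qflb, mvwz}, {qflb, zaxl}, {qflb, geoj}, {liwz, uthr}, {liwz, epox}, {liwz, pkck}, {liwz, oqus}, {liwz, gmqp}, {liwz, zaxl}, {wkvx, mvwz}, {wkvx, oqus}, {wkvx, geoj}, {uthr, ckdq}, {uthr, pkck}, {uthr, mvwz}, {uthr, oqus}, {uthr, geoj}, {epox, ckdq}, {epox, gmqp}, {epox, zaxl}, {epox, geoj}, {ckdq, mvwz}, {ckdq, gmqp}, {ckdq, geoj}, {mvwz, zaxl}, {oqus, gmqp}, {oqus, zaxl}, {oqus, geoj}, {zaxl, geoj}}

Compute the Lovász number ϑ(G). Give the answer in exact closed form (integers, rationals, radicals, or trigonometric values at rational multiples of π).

sqrt(29)

Vertex dbmu has 14 neighbors: akmc, iwwg, offz, gste, hyyf, mxnj, nmrn, qqeo, wkvx, uthr, epox, pkck, mvwz, oqus.
deg(gste) = 14; N(gste) = {akmc, iwwg, offz, nlqj, tedd, ijtu, dbmu, qflb, liwz, uthr, ckdq, mvwz, oqus, zaxl}.
Vertex qflb has 14 neighbors: tvmb, frqu, offz, nlqj, tedd, gste, mxnj, nmrn, qqeo, ckdq, pkck, mvwz, zaxl, geoj.
Vertex wkvx has 14 neighbors: akmc, tvmb, iwwg, frqu, vwko, nlqj, ijtu, mxnj, dbmu, woei, qqeo, mvwz, oqus, geoj.
29-vertex 14-regular graph: strongly regular (29,14,6,7).
A has 3 distinct eigenvalues ≈ [14.0, 2.19258, -3.19258].
With N=29: ϑ(G) = 29·(-(-sqrt(29)/2 - 1/2))/(14−(-sqrt(29)/2 - 1/2)) = sqrt(29).
ϑ(G) ≈ 5.3852.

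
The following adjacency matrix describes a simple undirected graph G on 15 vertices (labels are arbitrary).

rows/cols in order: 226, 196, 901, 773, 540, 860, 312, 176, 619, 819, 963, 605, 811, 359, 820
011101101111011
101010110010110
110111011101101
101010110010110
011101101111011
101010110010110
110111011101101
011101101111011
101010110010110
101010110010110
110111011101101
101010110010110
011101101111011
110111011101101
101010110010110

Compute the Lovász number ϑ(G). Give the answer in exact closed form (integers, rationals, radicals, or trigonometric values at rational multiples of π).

deg(312) = 11; N(312) = {226, 196, 773, 540, 860, 176, 619, 819, 605, 811, 820}.
Vertex 359 has 11 neighbors: 226, 196, 773, 540, 860, 176, 619, 819, 605, 811, 820.
deg(773) = 8; N(773) = {226, 901, 540, 312, 176, 963, 811, 359}.
N(226) = {196, 901, 773, 860, 312, 619, 819, 963, 605, 359, 820}, |N(226)| = 11.
Complete 3-partite, parts [7, 4, 4]: perfect, ϑ = α = 7.
= 7.00000… (decimal).
Lovász sandwich 7 ≤ 7 ≤ 7: collapsed.

7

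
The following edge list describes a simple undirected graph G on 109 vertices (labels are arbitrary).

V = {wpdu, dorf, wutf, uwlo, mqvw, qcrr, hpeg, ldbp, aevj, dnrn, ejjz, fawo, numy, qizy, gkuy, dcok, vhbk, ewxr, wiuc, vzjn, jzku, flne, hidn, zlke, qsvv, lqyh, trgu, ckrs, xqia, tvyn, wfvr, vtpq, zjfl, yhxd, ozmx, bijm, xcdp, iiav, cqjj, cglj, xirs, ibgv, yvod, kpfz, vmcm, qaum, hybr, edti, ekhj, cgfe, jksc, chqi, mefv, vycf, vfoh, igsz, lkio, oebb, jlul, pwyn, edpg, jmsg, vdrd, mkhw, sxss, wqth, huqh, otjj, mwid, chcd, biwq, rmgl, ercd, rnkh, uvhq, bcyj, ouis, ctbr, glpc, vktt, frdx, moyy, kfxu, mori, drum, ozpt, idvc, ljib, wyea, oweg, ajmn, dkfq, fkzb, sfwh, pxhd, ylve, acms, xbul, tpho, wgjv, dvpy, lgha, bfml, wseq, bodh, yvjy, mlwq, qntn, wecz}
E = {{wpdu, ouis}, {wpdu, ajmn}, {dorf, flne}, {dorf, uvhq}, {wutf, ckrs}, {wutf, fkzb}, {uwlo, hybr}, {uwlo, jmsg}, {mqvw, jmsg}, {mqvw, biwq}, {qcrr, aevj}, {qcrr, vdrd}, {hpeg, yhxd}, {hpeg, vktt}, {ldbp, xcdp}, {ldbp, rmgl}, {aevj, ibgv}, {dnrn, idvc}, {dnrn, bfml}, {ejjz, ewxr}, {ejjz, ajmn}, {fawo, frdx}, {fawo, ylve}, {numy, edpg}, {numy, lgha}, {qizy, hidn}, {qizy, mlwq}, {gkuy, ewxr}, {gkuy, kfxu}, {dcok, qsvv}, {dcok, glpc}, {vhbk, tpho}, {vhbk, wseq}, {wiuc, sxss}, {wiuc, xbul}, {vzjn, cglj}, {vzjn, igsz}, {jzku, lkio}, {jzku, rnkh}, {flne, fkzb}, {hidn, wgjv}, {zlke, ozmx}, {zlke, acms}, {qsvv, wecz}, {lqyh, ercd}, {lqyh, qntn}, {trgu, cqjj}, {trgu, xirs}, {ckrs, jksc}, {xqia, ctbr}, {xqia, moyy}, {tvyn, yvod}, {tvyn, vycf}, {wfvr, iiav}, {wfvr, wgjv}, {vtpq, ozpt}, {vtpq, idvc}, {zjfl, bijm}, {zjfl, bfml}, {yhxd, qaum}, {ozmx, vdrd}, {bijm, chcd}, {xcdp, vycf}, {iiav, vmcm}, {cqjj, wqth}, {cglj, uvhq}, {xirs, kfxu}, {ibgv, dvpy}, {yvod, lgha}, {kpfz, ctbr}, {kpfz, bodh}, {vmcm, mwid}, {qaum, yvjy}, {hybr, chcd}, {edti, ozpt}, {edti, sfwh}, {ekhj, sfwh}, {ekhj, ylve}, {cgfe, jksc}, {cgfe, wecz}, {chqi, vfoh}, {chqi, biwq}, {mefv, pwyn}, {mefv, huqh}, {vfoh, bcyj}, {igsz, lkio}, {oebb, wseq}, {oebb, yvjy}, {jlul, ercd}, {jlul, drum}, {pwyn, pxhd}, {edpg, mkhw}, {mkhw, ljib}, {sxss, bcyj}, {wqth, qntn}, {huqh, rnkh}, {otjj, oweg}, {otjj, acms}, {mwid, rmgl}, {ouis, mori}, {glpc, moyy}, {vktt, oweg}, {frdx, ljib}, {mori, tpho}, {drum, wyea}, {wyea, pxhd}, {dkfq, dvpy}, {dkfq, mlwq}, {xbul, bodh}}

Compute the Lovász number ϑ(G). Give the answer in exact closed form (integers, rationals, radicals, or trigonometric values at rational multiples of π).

deg(lgha) = 2; N(lgha) = {numy, yvod}.
N(yvod) = {tvyn, lgha}, |N(yvod)| = 2.
Vertex zlke has 2 neighbors: ozmx, acms.
N(moyy) = {xqia, glpc}, |N(moyy)| = 2.
2-regular, N=109; this is C_{109}, the 109-cycle.
Distinct eigenvalues (to 3 d.p.): [2.0, 1.997, 1.987, 1.97, 1.947, 1.918, 1.882, 1.839, 1.791, 1.737, 1.677, 1.611, 1.54, 1.464, 1.383, 1.298, 1.208, 1.114, 1.017, 0.916, 0.812, 0.705, 0.596, 0.485, 0.372, 0.259, 0.144, 0.029, -0.086, -0.201, -0.316, -0.429, -0.541, -0.651, -0.759, -0.864, -0.967, -1.066, -1.162, -1.253, -1.341, -1.424, -1.503, -1.576, -1.645, -1.708, -1.765, -1.816, -1.861, -1.9, -1.933, -1.959, -1.979, -1.993, -1.999].
Lovász (edge-transitive): ϑ = −109·(-2*cos(pi/109))/((2)−(-2*cos(pi/109))) = 109*cos(pi/109)/(cos(pi/109) + 1).
ϑ(G) ≈ 54.48868008.
α=54, χ(Ḡ)=55; ϑ=109*cos(pi/109)/(cos(pi/109) + 1) lies between (both strict).

109*cos(pi/109)/(cos(pi/109) + 1)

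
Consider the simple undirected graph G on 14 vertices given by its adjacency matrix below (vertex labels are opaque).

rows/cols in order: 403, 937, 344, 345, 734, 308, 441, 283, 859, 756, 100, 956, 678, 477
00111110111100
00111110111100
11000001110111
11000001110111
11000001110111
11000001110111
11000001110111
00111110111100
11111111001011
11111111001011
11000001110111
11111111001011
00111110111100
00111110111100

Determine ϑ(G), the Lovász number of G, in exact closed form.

N(344) = {403, 937, 283, 859, 756, 956, 678, 477}, |N(344)| = 8.
deg(100) = 8; N(100) = {403, 937, 283, 859, 756, 956, 678, 477}.
deg(678) = 9; N(678) = {344, 345, 734, 308, 441, 859, 756, 100, 956}.
Vertex 403 has 9 neighbors: 344, 345, 734, 308, 441, 859, 756, 100, 956.
Complete 3-partite, parts [6, 5, 3]: perfect, ϑ = α = 6.
ϑ(G) ≈ 6.0000000.
Sandwich: α(G)=6 ≤ ϑ(G)=6 ≤ χ(Ḡ)=6 (collapsed).

6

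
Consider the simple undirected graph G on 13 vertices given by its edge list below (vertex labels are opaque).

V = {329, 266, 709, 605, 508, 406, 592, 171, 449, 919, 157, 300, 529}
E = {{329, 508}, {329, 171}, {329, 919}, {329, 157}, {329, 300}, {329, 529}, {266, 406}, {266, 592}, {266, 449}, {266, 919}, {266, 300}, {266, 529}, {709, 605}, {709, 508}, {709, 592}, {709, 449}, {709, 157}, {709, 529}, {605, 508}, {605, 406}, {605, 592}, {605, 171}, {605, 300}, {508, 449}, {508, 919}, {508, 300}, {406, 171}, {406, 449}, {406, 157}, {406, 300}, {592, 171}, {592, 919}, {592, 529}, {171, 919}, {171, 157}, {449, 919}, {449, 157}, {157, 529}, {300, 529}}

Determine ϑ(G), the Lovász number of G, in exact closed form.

Vertex 157 has 6 neighbors: 329, 709, 406, 171, 449, 529.
Vertex 592 has 6 neighbors: 266, 709, 605, 171, 919, 529.
Vertex 329 has 6 neighbors: 508, 171, 919, 157, 300, 529.
N(709) = {605, 508, 592, 449, 157, 529}, |N(709)| = 6.
13-vertex 6-regular graph: strongly regular (13,6,2,3).
spec(A) ≈ [6.0, 1.302776, -2.302776] (distinct, 6 d.p.).
Lovász (edge-transitive): ϑ = −13·(-sqrt(13)/2 - 1/2)/((6)−(-sqrt(13)/2 - 1/2)) = sqrt(13).
≈ 3.605551 (to 6 d.p.).

sqrt(13)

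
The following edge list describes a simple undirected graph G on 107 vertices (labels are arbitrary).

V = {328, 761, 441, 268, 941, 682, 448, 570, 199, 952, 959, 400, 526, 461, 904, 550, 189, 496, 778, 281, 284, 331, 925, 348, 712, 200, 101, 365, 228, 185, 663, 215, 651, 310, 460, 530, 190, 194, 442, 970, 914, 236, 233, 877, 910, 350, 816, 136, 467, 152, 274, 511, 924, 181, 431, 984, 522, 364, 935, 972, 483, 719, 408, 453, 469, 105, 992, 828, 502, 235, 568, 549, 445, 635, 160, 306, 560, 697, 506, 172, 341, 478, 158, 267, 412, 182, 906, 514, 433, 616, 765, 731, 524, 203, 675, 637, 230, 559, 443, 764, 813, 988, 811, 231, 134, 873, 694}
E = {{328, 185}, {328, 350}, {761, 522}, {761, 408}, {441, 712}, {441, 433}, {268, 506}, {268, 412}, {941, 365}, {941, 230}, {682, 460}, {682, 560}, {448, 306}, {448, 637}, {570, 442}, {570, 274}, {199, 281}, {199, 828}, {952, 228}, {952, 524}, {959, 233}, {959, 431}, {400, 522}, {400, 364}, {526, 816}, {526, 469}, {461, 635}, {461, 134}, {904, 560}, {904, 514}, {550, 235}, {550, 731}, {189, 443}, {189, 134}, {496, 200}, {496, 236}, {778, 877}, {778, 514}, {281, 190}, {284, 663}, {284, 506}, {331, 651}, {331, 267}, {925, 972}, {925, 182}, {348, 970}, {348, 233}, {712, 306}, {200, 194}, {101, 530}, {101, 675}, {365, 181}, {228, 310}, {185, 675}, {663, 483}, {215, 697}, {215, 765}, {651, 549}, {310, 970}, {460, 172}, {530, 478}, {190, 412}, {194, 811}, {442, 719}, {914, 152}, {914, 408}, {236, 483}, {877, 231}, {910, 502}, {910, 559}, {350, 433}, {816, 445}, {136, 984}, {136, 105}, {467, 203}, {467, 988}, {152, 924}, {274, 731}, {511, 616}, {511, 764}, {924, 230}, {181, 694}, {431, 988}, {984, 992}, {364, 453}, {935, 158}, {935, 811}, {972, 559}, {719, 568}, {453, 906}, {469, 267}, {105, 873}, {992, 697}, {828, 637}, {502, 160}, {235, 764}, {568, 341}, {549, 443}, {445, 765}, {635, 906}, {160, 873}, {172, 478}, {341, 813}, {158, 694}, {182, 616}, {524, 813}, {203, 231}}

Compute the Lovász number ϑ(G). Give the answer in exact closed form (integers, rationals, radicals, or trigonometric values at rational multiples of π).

107*cos(pi/107)/(cos(pi/107) + 1)

N(952) = {228, 524}, |N(952)| = 2.
Vertex 731 has 2 neighbors: 550, 274.
deg(268) = 2; N(268) = {506, 412}.
N(935) = {158, 811}, |N(935)| = 2.
107-vertex 2-regular graph: connected 2-regular on 107 ⇒ C_{107}.
spec(A) ≈ [2.0, 1.99655, 1.98622, 1.96905, 1.94508, 1.91441, 1.87714, 1.8334, 1.78334, 1.72714, 1.66498, 1.59707, 1.52367, 1.44501, 1.36137, 1.27304, 1.18032, 1.08353, 0.983, 0.87909, 0.77214, 0.66254, 0.55065, 0.43686, 0.32157, 0.20516, 0.08805, -0.02936, -0.14667, -0.26348, -0.37938, -0.49397, -0.60685, -0.71765, -0.82597, -0.93145, -1.03371, -1.13241, -1.22721, -1.31777, -1.40379, -1.48498, -1.56104, -1.63173, -1.69679, -1.756, -1.80915, -1.85607, -1.8966, -1.93058, -1.95791, -1.97849, -1.99225, -1.99914] (distinct, 5 d.p.).
With N=107: ϑ(G) = 107·(-(-1)*2*cos(pi/107))/(2−(-2*cos(pi/107))) = 107*cos(pi/107)/(cos(pi/107) + 1).
ϑ(G) ≈ 53.48846843.
53 ≤ 107*cos(pi/107)/(cos(pi/107) + 1) ≤ 54: both strict.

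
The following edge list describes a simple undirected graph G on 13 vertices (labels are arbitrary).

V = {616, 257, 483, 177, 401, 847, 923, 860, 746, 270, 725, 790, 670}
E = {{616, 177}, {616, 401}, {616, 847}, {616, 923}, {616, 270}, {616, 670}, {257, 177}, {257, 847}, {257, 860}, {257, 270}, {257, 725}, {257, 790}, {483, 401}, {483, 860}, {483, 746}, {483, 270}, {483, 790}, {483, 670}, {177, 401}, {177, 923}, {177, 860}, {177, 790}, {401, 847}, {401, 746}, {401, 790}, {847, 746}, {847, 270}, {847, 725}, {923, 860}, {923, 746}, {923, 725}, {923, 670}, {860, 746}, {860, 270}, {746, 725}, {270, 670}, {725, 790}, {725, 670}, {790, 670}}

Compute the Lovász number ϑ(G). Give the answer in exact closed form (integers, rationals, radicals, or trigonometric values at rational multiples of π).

sqrt(13)

N(725) = {257, 847, 923, 746, 790, 670}, |N(725)| = 6.
N(270) = {616, 257, 483, 847, 860, 670}, |N(270)| = 6.
deg(847) = 6; N(847) = {616, 257, 401, 746, 270, 725}.
deg(923) = 6; N(923) = {616, 177, 860, 746, 725, 670}.
Regular of degree 6 on 13 vertices: SR(13,6,2,3) — a Paley graph.
Distinct eigenvalues (to 6 d.p.): [6.0, 1.302776, -2.302776].
ϑ = −N·λ_min/(λ_max−λ_min) = −13·(-sqrt(13)/2 - 1/2)/(6−(-sqrt(13)/2 - 1/2)) = sqrt(13).
≈ 3.60555128 (to 8 d.p.).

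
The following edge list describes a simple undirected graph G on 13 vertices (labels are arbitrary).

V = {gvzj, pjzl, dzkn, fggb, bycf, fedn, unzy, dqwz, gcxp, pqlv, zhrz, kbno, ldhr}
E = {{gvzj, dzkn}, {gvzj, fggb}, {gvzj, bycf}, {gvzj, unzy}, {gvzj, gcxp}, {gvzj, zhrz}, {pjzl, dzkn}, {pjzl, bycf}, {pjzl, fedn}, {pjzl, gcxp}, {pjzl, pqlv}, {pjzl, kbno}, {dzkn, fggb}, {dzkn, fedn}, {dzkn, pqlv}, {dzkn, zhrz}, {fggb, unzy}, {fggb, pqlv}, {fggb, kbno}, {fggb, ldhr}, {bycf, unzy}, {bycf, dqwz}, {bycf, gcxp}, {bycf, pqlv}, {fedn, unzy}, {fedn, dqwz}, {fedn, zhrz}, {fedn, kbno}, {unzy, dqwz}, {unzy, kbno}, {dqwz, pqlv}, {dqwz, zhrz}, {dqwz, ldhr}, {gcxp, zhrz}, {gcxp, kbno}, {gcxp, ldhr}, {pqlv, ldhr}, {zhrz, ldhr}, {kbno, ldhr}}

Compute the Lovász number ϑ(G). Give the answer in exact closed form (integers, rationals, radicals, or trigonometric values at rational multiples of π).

N(gvzj) = {dzkn, fggb, bycf, unzy, gcxp, zhrz}, |N(gvzj)| = 6.
N(gcxp) = {gvzj, pjzl, bycf, zhrz, kbno, ldhr}, |N(gcxp)| = 6.
N(zhrz) = {gvzj, dzkn, fedn, dqwz, gcxp, ldhr}, |N(zhrz)| = 6.
Vertex dzkn has 6 neighbors: gvzj, pjzl, fggb, fedn, pqlv, zhrz.
13-vertex 6-regular graph: SR(13,6,2,3) — a Paley graph.
spec(A) ≈ [6.0, 1.3028, -2.3028] (distinct, 4 d.p.).
λ_max=6, λ_min=-sqrt(13)/2 - 1/2; ϑ = −13·λ_min/(λ_max−λ_min) = sqrt(13).
ϑ(G) ≈ 3.6055513.

sqrt(13)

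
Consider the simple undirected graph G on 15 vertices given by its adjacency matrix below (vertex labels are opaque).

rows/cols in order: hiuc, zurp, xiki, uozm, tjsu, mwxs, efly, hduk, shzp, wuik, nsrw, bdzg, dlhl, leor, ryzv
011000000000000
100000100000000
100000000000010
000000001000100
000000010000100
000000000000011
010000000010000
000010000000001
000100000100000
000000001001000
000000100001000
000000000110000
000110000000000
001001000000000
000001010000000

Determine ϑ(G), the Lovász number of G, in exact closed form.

N(ryzv) = {mwxs, hduk}, |N(ryzv)| = 2.
deg(efly) = 2; N(efly) = {zurp, nsrw}.
Vertex bdzg has 2 neighbors: wuik, nsrw.
Vertex uozm has 2 neighbors: shzp, dlhl.
15-vertex 2-regular graph: a single 15-cycle (edge-transitive).
The 8 distinct eigenvalues: [2.0, 1.82709, 1.33826, 0.61803, -0.20906, -1.0, -1.61803, -1.9563].
λ_max=2, λ_min=-2*cos(pi/15); ϑ = −15·λ_min/(λ_max−λ_min) = 15*cos(pi/15)/(cos(pi/15) + 1).
≈ 7.417148248 (to 9 d.p.).
Sandwich: α(G)=7 ≤ ϑ(G)=15*cos(pi/15)/(cos(pi/15) + 1) ≤ χ(Ḡ)=8 (both strict).

15*cos(pi/15)/(cos(pi/15) + 1)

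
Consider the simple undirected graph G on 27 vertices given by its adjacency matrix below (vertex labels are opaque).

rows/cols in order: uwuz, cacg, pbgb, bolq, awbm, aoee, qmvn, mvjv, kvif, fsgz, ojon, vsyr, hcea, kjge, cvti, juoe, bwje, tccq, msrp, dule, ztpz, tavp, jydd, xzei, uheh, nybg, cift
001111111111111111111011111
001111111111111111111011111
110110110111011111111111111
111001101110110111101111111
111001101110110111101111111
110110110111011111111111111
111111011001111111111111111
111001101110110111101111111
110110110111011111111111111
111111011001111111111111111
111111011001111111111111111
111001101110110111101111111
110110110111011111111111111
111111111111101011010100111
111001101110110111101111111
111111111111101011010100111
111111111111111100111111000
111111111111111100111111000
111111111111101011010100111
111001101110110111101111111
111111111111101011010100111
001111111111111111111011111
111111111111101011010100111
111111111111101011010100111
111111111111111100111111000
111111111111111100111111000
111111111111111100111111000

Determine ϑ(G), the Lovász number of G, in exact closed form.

N(kjge) = {uwuz, cacg, pbgb, bolq, awbm, aoee, qmvn, mvjv, kvif, fsgz, ojon, vsyr, hcea, cvti, bwje, tccq, dule, tavp, uheh, nybg, cift}, |N(kjge)| = 21.
N(jydd) = {uwuz, cacg, pbgb, bolq, awbm, aoee, qmvn, mvjv, kvif, fsgz, ojon, vsyr, hcea, cvti, bwje, tccq, dule, tavp, uheh, nybg, cift}, |N(jydd)| = 21.
N(juoe) = {uwuz, cacg, pbgb, bolq, awbm, aoee, qmvn, mvjv, kvif, fsgz, ojon, vsyr, hcea, cvti, bwje, tccq, dule, tavp, uheh, nybg, cift}, |N(juoe)| = 21.
Vertex tccq has 22 neighbors: uwuz, cacg, pbgb, bolq, awbm, aoee, qmvn, mvjv, kvif, fsgz, ojon, vsyr, hcea, kjge, cvti, juoe, msrp, dule, ztpz, tavp, jydd, xzei.
6 parts of sizes [6, 6, 5, 4, 3, 3]; α(G) = 6 = ϑ (perfect).
ϑ(G) ≈ 6.00000000.
Lovász sandwich 6 ≤ 6 ≤ 6: collapsed.

6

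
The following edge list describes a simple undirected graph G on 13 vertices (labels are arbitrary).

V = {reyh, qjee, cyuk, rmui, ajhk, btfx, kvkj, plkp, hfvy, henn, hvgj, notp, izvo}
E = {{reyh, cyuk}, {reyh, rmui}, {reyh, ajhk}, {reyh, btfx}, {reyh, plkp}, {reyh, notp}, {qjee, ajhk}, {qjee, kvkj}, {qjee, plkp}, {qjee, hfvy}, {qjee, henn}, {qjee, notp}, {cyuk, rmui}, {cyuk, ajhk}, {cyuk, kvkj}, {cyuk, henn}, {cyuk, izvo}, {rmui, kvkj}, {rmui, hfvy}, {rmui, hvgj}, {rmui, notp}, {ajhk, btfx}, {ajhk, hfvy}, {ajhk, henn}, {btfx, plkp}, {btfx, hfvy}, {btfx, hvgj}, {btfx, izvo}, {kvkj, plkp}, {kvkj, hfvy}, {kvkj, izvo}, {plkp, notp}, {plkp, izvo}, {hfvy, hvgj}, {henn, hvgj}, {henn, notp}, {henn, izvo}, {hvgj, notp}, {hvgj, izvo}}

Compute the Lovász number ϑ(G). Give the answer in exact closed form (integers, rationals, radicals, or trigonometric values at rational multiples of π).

sqrt(13)

deg(cyuk) = 6; N(cyuk) = {reyh, rmui, ajhk, kvkj, henn, izvo}.
deg(reyh) = 6; N(reyh) = {cyuk, rmui, ajhk, btfx, plkp, notp}.
Vertex izvo has 6 neighbors: cyuk, btfx, kvkj, plkp, henn, hvgj.
Vertex rmui has 6 neighbors: reyh, cyuk, kvkj, hfvy, hvgj, notp.
13-vertex 6-regular graph: strongly regular (13,6,2,3).
A has 3 distinct eigenvalues ≈ [6.0, 1.302776, -2.302776].
λ_max=6, λ_min=-sqrt(13)/2 - 1/2; ϑ = −13·λ_min/(λ_max−λ_min) = sqrt(13).
Numerically 3.60555128.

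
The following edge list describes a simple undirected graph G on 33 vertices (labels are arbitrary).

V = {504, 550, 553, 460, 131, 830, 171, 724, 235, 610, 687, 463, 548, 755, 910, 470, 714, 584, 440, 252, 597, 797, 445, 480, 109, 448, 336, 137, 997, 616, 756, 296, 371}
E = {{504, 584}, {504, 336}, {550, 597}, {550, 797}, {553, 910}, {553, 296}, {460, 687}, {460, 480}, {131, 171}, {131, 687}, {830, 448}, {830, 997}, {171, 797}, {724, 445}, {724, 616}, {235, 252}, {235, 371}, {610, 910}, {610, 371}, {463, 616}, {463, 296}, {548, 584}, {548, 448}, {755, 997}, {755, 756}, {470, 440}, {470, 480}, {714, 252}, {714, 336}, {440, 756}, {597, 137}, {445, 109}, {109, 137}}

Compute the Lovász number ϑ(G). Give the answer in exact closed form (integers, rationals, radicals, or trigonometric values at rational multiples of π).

N(480) = {460, 470}, |N(480)| = 2.
N(553) = {910, 296}, |N(553)| = 2.
Vertex 724 has 2 neighbors: 445, 616.
deg(714) = 2; N(714) = {252, 336}.
33-vertex 2-regular graph: this is C_{33}, the 33-cycle.
spec(A) ≈ [2.0, 1.96386, 1.85674, 1.68251, 1.44747, 1.16011, 0.83083, 0.47152, 0.09516, -0.28463, -0.65414, -1.0, -1.30972, -1.57211, -1.77767, -1.91899, -1.99094] (distinct, 5 d.p.).
With N=33: ϑ(G) = 33·(-(-1)*2*cos(pi/33))/(2−(-2*cos(pi/33))) = 33*cos(pi/33)/(cos(pi/33) + 1).
≈ 16.4626 (to 4 d.p.).
α=16, χ(Ḡ)=17; ϑ=33*cos(pi/33)/(cos(pi/33) + 1) lies between (both strict).

33*cos(pi/33)/(cos(pi/33) + 1)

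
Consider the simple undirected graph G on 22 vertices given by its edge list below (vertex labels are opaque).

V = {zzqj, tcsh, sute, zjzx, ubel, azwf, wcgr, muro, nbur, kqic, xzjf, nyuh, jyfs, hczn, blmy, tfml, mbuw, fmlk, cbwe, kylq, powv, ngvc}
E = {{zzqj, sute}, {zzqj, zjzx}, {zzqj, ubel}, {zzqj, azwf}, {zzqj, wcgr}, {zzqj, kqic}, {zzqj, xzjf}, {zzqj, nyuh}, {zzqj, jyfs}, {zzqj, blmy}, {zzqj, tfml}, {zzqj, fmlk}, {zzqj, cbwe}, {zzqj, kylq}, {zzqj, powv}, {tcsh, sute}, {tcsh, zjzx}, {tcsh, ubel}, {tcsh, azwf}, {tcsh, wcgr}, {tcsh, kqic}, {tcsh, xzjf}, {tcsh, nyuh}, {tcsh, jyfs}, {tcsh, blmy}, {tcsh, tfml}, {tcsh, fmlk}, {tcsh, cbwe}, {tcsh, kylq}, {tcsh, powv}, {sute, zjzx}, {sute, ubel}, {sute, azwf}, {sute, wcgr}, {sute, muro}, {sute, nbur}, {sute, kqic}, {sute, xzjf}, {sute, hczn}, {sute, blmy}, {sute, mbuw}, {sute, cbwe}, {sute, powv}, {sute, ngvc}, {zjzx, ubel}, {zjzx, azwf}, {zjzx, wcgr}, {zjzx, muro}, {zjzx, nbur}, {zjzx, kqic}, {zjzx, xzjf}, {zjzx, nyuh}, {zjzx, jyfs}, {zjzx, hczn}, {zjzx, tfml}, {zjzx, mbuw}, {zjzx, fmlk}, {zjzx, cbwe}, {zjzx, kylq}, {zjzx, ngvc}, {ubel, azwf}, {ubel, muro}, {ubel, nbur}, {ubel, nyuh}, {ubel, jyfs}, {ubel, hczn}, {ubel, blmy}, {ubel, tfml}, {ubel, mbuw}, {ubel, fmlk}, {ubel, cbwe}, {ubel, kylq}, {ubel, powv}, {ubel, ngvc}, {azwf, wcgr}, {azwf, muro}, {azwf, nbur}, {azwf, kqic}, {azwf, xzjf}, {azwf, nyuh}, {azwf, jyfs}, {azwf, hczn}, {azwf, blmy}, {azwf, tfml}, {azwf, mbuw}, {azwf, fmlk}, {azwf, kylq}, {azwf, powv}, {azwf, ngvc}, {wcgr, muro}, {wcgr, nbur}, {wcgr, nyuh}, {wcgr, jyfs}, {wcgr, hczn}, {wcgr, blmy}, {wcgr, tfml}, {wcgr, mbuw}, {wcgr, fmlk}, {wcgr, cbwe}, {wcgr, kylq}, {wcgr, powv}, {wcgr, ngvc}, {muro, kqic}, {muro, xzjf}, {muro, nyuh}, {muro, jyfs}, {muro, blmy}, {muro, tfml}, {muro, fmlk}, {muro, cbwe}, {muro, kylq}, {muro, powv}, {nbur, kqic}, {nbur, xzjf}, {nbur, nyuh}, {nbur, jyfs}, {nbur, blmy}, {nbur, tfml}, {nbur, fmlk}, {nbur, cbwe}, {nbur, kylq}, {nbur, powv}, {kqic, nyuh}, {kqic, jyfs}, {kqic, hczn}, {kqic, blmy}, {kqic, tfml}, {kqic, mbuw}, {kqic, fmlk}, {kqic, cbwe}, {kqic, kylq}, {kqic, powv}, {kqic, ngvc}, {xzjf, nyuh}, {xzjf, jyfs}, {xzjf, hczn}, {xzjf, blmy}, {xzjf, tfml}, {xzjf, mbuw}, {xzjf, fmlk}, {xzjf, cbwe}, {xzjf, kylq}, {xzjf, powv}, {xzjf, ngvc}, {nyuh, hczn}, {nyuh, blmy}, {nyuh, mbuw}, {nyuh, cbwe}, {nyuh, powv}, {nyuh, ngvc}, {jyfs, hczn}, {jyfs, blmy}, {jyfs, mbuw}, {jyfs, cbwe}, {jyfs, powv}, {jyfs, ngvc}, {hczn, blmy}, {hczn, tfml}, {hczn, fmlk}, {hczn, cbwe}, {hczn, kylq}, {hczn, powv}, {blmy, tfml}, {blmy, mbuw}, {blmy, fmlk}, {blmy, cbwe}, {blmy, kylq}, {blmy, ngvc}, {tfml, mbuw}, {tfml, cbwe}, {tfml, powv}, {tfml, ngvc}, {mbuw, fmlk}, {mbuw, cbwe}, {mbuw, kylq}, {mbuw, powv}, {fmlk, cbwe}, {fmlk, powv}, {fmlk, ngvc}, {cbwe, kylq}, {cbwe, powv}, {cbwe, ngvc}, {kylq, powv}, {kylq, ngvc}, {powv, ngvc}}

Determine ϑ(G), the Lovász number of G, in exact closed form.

N(zjzx) = {zzqj, tcsh, sute, ubel, azwf, wcgr, muro, nbur, kqic, xzjf, nyuh, jyfs, hczn, tfml, mbuw, fmlk, cbwe, kylq, ngvc}, |N(zjzx)| = 19.
N(powv) = {zzqj, tcsh, sute, ubel, azwf, wcgr, muro, nbur, kqic, xzjf, nyuh, jyfs, hczn, tfml, mbuw, fmlk, cbwe, kylq, ngvc}, |N(powv)| = 19.
deg(cbwe) = 20; N(cbwe) = {zzqj, tcsh, sute, zjzx, ubel, wcgr, muro, nbur, kqic, xzjf, nyuh, jyfs, hczn, blmy, tfml, mbuw, fmlk, kylq, powv, ngvc}.
N(mbuw) = {sute, zjzx, ubel, azwf, wcgr, kqic, xzjf, nyuh, jyfs, blmy, tfml, fmlk, cbwe, kylq, powv}, |N(mbuw)| = 15.
Complete multipartite on [7, 6, 4, 3, 2]: sandwich collapses at ϑ=7.
≈ 7.00000 (to 5 d.p.).
7 ≤ 7 ≤ 7: collapsed.

7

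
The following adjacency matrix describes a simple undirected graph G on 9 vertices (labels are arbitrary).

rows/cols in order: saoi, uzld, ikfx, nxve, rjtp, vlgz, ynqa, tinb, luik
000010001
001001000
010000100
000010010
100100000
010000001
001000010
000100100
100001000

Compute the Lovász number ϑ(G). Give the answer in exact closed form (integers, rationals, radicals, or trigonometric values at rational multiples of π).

9*cos(pi/9)/(cos(pi/9) + 1)

Vertex vlgz has 2 neighbors: uzld, luik.
Vertex ynqa has 2 neighbors: ikfx, tinb.
deg(rjtp) = 2; N(rjtp) = {saoi, nxve}.
deg(luik) = 2; N(luik) = {saoi, vlgz}.
G on 9 vertices is 2-regular; this is C_{9}, the 9-cycle.
The 5 distinct eigenvalues: [2.0, 1.532, 0.347, -1.0, -1.879].
With N=9: ϑ(G) = 9·(-(-1)*2*cos(pi/9))/(2−(-2*cos(pi/9))) = 9*cos(pi/9)/(cos(pi/9) + 1).
Numerically 4.360090.
4 ≤ 9*cos(pi/9)/(cos(pi/9) + 1) ≤ 5: both strict.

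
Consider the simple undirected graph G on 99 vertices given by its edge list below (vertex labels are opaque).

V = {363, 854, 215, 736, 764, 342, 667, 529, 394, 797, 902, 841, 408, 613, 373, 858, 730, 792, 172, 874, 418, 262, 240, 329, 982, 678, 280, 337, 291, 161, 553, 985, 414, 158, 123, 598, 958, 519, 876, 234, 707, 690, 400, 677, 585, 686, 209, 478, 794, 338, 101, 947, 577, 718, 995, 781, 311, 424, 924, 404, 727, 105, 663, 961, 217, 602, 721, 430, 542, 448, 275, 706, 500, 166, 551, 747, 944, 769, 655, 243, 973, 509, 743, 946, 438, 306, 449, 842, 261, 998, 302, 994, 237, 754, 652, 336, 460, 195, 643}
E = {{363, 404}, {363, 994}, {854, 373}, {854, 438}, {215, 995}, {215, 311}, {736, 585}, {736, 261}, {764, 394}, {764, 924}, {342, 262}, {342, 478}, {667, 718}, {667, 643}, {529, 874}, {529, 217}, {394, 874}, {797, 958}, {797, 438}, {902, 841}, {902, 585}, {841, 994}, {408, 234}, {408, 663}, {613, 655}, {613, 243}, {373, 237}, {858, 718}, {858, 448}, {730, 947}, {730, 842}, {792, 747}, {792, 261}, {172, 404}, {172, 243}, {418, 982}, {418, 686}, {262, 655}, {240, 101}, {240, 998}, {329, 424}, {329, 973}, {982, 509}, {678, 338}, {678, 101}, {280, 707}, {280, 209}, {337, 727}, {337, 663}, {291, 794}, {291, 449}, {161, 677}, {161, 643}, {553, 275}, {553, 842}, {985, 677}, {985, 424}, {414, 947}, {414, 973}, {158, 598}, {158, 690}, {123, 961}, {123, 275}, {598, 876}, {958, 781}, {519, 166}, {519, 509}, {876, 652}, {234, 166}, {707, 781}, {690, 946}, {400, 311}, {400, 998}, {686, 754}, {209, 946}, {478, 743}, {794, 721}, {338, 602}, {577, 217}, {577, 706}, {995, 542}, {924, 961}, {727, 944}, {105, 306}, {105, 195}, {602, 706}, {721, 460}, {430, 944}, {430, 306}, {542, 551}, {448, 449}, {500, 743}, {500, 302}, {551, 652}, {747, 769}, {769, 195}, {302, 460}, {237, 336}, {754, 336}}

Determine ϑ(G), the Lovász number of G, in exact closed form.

99*cos(pi/99)/(cos(pi/99) + 1)

Vertex 215 has 2 neighbors: 995, 311.
Vertex 769 has 2 neighbors: 747, 195.
deg(158) = 2; N(158) = {598, 690}.
Vertex 706 has 2 neighbors: 577, 602.
deg(v) = 2 for all v (|V|=99); connected 2-regular on 99 ⇒ C_{99}.
Distinct eigenvalues (to 5 d.p.): [2.0, 1.99597, 1.98391, 1.96386, 1.9359, 1.90014, 1.85674, 1.80585, 1.7477, 1.68251, 1.61054, 1.53209, 1.44747, 1.35702, 1.26111, 1.16011, 1.05445, 0.94454, 0.83083, 0.71377, 0.59384, 0.47152, 0.3473, 0.22168, 0.09516, -0.03173, -0.1585, -0.28463, -0.40961, -0.53295, -0.65414, -0.77269, -0.88813, -1.0, -1.10784, -1.21122, -1.30972, -1.40295, -1.49053, -1.57211, -1.64735, -1.71597, -1.77767, -1.83222, -1.87939, -1.91899, -1.95086, -1.97488, -1.99094, -1.99899].
Lovász (edge-transitive): ϑ = −99·(-2*cos(pi/99))/((2)−(-2*cos(pi/99))) = 99*cos(pi/99)/(cos(pi/99) + 1).
= 49.48753629… (decimal).
Check 49 ≤ 99*cos(pi/99)/(cos(pi/99) + 1) ≤ 50: both strict.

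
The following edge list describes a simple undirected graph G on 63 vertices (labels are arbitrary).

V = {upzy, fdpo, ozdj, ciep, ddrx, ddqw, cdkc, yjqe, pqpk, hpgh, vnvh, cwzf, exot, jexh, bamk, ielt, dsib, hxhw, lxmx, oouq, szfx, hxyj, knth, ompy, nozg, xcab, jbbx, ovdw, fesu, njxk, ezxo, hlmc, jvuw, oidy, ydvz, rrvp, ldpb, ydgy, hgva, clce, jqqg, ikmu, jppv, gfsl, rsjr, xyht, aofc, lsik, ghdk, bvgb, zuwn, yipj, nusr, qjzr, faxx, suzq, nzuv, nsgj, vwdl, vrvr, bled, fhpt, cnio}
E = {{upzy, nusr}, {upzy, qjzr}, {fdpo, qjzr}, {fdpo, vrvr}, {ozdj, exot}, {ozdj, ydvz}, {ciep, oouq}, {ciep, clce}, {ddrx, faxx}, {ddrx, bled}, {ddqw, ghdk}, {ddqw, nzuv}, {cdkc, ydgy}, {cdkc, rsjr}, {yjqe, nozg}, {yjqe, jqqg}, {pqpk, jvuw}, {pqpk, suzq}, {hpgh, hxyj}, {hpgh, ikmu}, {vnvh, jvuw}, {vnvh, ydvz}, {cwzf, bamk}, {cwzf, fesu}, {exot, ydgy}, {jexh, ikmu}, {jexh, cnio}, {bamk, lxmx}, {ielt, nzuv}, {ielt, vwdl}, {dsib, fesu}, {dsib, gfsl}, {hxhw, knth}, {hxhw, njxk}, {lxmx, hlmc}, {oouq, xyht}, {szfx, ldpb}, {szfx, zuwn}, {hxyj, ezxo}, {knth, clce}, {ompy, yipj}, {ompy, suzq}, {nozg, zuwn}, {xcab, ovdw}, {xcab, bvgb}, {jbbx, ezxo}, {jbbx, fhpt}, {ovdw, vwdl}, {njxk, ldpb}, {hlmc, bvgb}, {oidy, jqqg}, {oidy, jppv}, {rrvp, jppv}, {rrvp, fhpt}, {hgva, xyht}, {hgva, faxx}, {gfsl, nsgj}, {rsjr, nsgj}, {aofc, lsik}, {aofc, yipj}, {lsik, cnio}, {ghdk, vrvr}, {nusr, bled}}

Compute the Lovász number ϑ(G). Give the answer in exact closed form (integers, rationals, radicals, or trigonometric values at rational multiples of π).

63*cos(pi/63)/(cos(pi/63) + 1)

deg(jbbx) = 2; N(jbbx) = {ezxo, fhpt}.
N(cdkc) = {ydgy, rsjr}, |N(cdkc)| = 2.
deg(cnio) = 2; N(cnio) = {jexh, lsik}.
N(hgva) = {xyht, faxx}, |N(hgva)| = 2.
2-regular, N=63; this is C_{63}, the 63-cycle.
spec(A) ≈ [2.0, 1.99006, 1.96034, 1.91115, 1.84295, 1.75644, 1.65248, 1.53209, 1.39647, 1.24698, 1.08509, 0.91242, 0.73068, 0.54168, 0.3473, 0.14946, -0.04986, -0.24869, -0.44504, -0.63697, -0.82257, -1.0, -1.16749, -1.32337, -1.4661, -1.59427, -1.70658, -1.80194, -1.87939, -1.93815, -1.97766, -1.99751] (distinct, 5 d.p.).
With N=63: ϑ(G) = 63·(-(-1)*2*cos(pi/63))/(2−(-2*cos(pi/63))) = 63*cos(pi/63)/(cos(pi/63) + 1).
ϑ(G) ≈ 31.4804.
31 ≤ 63*cos(pi/63)/(cos(pi/63) + 1) ≤ 32: both strict.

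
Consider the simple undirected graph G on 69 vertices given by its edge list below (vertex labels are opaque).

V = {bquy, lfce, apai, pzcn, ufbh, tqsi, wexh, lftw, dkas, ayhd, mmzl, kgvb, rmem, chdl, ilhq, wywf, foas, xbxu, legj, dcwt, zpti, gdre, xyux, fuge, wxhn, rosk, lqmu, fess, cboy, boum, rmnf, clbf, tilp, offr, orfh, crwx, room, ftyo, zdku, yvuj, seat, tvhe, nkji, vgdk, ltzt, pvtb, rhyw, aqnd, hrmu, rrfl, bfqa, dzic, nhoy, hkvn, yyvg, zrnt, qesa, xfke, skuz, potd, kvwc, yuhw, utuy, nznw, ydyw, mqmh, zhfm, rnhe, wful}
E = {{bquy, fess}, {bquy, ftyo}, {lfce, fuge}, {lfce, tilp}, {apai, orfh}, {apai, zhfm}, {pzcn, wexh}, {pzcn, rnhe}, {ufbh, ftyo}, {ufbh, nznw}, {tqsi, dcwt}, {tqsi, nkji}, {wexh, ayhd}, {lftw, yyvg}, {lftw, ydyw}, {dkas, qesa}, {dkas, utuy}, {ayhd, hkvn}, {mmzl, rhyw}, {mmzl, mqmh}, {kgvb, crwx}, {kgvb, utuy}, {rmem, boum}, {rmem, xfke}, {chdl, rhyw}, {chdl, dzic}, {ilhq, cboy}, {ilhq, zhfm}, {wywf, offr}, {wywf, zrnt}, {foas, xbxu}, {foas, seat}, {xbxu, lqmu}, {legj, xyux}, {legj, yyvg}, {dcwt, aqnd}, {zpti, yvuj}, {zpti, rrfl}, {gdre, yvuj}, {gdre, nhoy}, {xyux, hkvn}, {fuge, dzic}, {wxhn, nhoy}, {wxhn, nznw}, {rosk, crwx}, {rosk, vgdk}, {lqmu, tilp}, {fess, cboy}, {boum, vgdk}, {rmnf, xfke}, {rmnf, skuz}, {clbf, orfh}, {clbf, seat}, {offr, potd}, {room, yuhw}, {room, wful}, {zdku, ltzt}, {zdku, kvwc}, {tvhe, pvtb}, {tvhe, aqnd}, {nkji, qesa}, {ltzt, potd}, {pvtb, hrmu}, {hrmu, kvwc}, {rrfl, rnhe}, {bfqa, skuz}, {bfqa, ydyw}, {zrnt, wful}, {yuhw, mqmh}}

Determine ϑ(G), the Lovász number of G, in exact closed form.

N(zhfm) = {apai, ilhq}, |N(zhfm)| = 2.
deg(nhoy) = 2; N(nhoy) = {gdre, wxhn}.
deg(wywf) = 2; N(wywf) = {offr, zrnt}.
N(zpti) = {yvuj, rrfl}, |N(zpti)| = 2.
2-regular, N=69; this is C_{69}, the 69-cycle.
The 35 distinct eigenvalues: [2.0, 1.991714, 1.966923, 1.925835, 1.868788, 1.796255, 1.708839, 1.607262, 1.492367, 1.365106, 1.226534, 1.077797, 0.92013, 0.754838, 0.583292, 0.406912, 0.22716, 0.045526, -0.136485, -0.317365, -0.495616, -0.669759, -0.838353, -1.0, -1.153361, -1.297164, -1.430219, -1.551423, -1.659771, -1.754365, -1.834423, -1.899279, -1.948398, -1.981372, -1.997927].
Lovász: ϑ = −69(-2*cos(pi/69))/(2+-(-1)*2*cos(pi/69)) = 69*cos(pi/69)/(cos(pi/69) + 1).
ϑ(G) ≈ 34.4821141.
Check 34 ≤ 69*cos(pi/69)/(cos(pi/69) + 1) ≤ 35: both strict.

69*cos(pi/69)/(cos(pi/69) + 1)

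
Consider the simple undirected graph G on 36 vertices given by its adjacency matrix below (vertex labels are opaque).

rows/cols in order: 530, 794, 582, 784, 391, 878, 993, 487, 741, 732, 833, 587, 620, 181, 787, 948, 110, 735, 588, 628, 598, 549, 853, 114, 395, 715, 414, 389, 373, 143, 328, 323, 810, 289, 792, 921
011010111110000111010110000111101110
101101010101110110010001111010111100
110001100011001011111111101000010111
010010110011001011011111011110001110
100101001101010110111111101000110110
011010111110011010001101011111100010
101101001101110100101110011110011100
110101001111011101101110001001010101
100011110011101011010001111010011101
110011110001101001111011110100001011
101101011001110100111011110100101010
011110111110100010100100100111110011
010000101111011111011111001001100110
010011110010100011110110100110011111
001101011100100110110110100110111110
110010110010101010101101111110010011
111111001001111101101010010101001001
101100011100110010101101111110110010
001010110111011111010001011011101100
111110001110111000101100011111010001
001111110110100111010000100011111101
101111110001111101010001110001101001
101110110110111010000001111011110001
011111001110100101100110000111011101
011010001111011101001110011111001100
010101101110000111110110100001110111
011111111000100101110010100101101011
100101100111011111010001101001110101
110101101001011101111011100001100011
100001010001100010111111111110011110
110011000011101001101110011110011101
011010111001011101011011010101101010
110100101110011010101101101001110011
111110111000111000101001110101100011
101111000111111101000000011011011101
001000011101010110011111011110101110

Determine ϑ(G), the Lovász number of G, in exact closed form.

8

deg(587) = 21; N(587) = {794, 582, 784, 391, 993, 487, 741, 732, 833, 620, 110, 588, 549, 395, 389, 373, 143, 328, 323, 792, 921}.
deg(948) = 21; N(948) = {530, 794, 391, 993, 487, 833, 620, 787, 110, 588, 598, 549, 114, 395, 715, 414, 389, 373, 323, 792, 921}.
N(530) = {794, 582, 391, 993, 487, 741, 732, 833, 948, 110, 735, 628, 549, 853, 389, 373, 143, 328, 810, 289, 792}, |N(530)| = 21.
Vertex 181 has 21 neighbors: 794, 391, 878, 993, 487, 833, 620, 110, 735, 588, 628, 549, 853, 395, 389, 373, 323, 810, 289, 792, 921.
Every vertex has degree 21 (N=36); Kneser-type, 2-subsets of [9].
spec(A) ≈ [21.0, 1.0, -6.0] (distinct, 3 d.p.).
Lovász: ϑ = −36(-6)/(21+-1*(-6)) = 8.
= 8.00000… (decimal).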